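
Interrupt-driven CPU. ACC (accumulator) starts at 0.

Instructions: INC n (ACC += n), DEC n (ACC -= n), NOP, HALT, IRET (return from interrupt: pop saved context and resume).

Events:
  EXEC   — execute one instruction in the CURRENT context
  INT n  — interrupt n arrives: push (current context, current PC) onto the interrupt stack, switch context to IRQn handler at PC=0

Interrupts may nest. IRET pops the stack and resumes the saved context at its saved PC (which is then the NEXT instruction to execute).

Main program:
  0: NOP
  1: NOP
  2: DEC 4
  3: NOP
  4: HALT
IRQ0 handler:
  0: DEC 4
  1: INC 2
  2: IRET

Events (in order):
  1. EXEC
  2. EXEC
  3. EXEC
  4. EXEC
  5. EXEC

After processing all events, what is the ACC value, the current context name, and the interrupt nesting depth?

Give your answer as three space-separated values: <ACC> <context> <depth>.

Answer: -4 MAIN 0

Derivation:
Event 1 (EXEC): [MAIN] PC=0: NOP
Event 2 (EXEC): [MAIN] PC=1: NOP
Event 3 (EXEC): [MAIN] PC=2: DEC 4 -> ACC=-4
Event 4 (EXEC): [MAIN] PC=3: NOP
Event 5 (EXEC): [MAIN] PC=4: HALT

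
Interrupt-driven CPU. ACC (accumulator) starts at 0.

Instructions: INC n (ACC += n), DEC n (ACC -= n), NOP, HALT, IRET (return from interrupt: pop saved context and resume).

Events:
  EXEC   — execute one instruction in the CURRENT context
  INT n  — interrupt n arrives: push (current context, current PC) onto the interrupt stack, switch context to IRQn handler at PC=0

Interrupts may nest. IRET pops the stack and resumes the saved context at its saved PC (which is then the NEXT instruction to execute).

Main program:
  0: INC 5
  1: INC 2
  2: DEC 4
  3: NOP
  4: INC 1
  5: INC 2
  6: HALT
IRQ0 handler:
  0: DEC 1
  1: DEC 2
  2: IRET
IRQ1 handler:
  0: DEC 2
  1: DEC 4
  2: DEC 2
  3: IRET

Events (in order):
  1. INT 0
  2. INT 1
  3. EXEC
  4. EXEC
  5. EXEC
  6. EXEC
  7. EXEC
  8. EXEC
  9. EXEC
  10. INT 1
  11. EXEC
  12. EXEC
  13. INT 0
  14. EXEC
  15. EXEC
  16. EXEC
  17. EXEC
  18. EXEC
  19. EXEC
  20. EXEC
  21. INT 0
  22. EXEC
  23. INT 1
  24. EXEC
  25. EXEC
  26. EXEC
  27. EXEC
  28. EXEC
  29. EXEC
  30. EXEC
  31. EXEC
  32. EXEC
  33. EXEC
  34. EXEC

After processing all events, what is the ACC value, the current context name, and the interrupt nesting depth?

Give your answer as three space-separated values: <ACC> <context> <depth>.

Event 1 (INT 0): INT 0 arrives: push (MAIN, PC=0), enter IRQ0 at PC=0 (depth now 1)
Event 2 (INT 1): INT 1 arrives: push (IRQ0, PC=0), enter IRQ1 at PC=0 (depth now 2)
Event 3 (EXEC): [IRQ1] PC=0: DEC 2 -> ACC=-2
Event 4 (EXEC): [IRQ1] PC=1: DEC 4 -> ACC=-6
Event 5 (EXEC): [IRQ1] PC=2: DEC 2 -> ACC=-8
Event 6 (EXEC): [IRQ1] PC=3: IRET -> resume IRQ0 at PC=0 (depth now 1)
Event 7 (EXEC): [IRQ0] PC=0: DEC 1 -> ACC=-9
Event 8 (EXEC): [IRQ0] PC=1: DEC 2 -> ACC=-11
Event 9 (EXEC): [IRQ0] PC=2: IRET -> resume MAIN at PC=0 (depth now 0)
Event 10 (INT 1): INT 1 arrives: push (MAIN, PC=0), enter IRQ1 at PC=0 (depth now 1)
Event 11 (EXEC): [IRQ1] PC=0: DEC 2 -> ACC=-13
Event 12 (EXEC): [IRQ1] PC=1: DEC 4 -> ACC=-17
Event 13 (INT 0): INT 0 arrives: push (IRQ1, PC=2), enter IRQ0 at PC=0 (depth now 2)
Event 14 (EXEC): [IRQ0] PC=0: DEC 1 -> ACC=-18
Event 15 (EXEC): [IRQ0] PC=1: DEC 2 -> ACC=-20
Event 16 (EXEC): [IRQ0] PC=2: IRET -> resume IRQ1 at PC=2 (depth now 1)
Event 17 (EXEC): [IRQ1] PC=2: DEC 2 -> ACC=-22
Event 18 (EXEC): [IRQ1] PC=3: IRET -> resume MAIN at PC=0 (depth now 0)
Event 19 (EXEC): [MAIN] PC=0: INC 5 -> ACC=-17
Event 20 (EXEC): [MAIN] PC=1: INC 2 -> ACC=-15
Event 21 (INT 0): INT 0 arrives: push (MAIN, PC=2), enter IRQ0 at PC=0 (depth now 1)
Event 22 (EXEC): [IRQ0] PC=0: DEC 1 -> ACC=-16
Event 23 (INT 1): INT 1 arrives: push (IRQ0, PC=1), enter IRQ1 at PC=0 (depth now 2)
Event 24 (EXEC): [IRQ1] PC=0: DEC 2 -> ACC=-18
Event 25 (EXEC): [IRQ1] PC=1: DEC 4 -> ACC=-22
Event 26 (EXEC): [IRQ1] PC=2: DEC 2 -> ACC=-24
Event 27 (EXEC): [IRQ1] PC=3: IRET -> resume IRQ0 at PC=1 (depth now 1)
Event 28 (EXEC): [IRQ0] PC=1: DEC 2 -> ACC=-26
Event 29 (EXEC): [IRQ0] PC=2: IRET -> resume MAIN at PC=2 (depth now 0)
Event 30 (EXEC): [MAIN] PC=2: DEC 4 -> ACC=-30
Event 31 (EXEC): [MAIN] PC=3: NOP
Event 32 (EXEC): [MAIN] PC=4: INC 1 -> ACC=-29
Event 33 (EXEC): [MAIN] PC=5: INC 2 -> ACC=-27
Event 34 (EXEC): [MAIN] PC=6: HALT

Answer: -27 MAIN 0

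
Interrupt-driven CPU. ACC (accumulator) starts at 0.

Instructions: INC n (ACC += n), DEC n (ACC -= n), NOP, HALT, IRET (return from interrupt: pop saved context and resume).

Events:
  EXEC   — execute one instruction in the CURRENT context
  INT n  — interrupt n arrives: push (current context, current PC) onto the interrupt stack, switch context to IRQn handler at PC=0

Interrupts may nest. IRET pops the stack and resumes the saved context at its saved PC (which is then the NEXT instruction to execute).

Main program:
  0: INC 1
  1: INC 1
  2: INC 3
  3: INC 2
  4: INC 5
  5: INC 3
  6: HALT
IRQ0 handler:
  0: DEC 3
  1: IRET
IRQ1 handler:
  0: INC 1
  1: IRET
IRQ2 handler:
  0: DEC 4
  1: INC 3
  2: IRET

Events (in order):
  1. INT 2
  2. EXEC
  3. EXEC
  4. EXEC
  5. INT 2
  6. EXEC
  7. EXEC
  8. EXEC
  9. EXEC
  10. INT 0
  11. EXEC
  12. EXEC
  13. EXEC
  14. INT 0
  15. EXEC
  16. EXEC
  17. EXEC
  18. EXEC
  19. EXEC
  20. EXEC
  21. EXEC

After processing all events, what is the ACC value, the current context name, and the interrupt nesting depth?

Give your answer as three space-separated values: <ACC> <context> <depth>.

Event 1 (INT 2): INT 2 arrives: push (MAIN, PC=0), enter IRQ2 at PC=0 (depth now 1)
Event 2 (EXEC): [IRQ2] PC=0: DEC 4 -> ACC=-4
Event 3 (EXEC): [IRQ2] PC=1: INC 3 -> ACC=-1
Event 4 (EXEC): [IRQ2] PC=2: IRET -> resume MAIN at PC=0 (depth now 0)
Event 5 (INT 2): INT 2 arrives: push (MAIN, PC=0), enter IRQ2 at PC=0 (depth now 1)
Event 6 (EXEC): [IRQ2] PC=0: DEC 4 -> ACC=-5
Event 7 (EXEC): [IRQ2] PC=1: INC 3 -> ACC=-2
Event 8 (EXEC): [IRQ2] PC=2: IRET -> resume MAIN at PC=0 (depth now 0)
Event 9 (EXEC): [MAIN] PC=0: INC 1 -> ACC=-1
Event 10 (INT 0): INT 0 arrives: push (MAIN, PC=1), enter IRQ0 at PC=0 (depth now 1)
Event 11 (EXEC): [IRQ0] PC=0: DEC 3 -> ACC=-4
Event 12 (EXEC): [IRQ0] PC=1: IRET -> resume MAIN at PC=1 (depth now 0)
Event 13 (EXEC): [MAIN] PC=1: INC 1 -> ACC=-3
Event 14 (INT 0): INT 0 arrives: push (MAIN, PC=2), enter IRQ0 at PC=0 (depth now 1)
Event 15 (EXEC): [IRQ0] PC=0: DEC 3 -> ACC=-6
Event 16 (EXEC): [IRQ0] PC=1: IRET -> resume MAIN at PC=2 (depth now 0)
Event 17 (EXEC): [MAIN] PC=2: INC 3 -> ACC=-3
Event 18 (EXEC): [MAIN] PC=3: INC 2 -> ACC=-1
Event 19 (EXEC): [MAIN] PC=4: INC 5 -> ACC=4
Event 20 (EXEC): [MAIN] PC=5: INC 3 -> ACC=7
Event 21 (EXEC): [MAIN] PC=6: HALT

Answer: 7 MAIN 0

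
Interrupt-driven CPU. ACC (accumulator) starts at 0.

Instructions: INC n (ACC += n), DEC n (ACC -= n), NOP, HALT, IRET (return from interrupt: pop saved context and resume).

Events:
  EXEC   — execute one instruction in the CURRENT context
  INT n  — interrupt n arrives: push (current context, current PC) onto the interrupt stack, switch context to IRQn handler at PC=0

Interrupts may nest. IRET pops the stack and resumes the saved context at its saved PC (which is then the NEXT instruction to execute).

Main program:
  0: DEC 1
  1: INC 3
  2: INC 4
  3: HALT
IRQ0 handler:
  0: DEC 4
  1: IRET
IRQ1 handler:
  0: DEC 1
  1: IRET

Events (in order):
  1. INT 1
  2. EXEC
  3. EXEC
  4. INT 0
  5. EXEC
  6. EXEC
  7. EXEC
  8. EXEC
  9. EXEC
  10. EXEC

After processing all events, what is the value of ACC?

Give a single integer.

Answer: 1

Derivation:
Event 1 (INT 1): INT 1 arrives: push (MAIN, PC=0), enter IRQ1 at PC=0 (depth now 1)
Event 2 (EXEC): [IRQ1] PC=0: DEC 1 -> ACC=-1
Event 3 (EXEC): [IRQ1] PC=1: IRET -> resume MAIN at PC=0 (depth now 0)
Event 4 (INT 0): INT 0 arrives: push (MAIN, PC=0), enter IRQ0 at PC=0 (depth now 1)
Event 5 (EXEC): [IRQ0] PC=0: DEC 4 -> ACC=-5
Event 6 (EXEC): [IRQ0] PC=1: IRET -> resume MAIN at PC=0 (depth now 0)
Event 7 (EXEC): [MAIN] PC=0: DEC 1 -> ACC=-6
Event 8 (EXEC): [MAIN] PC=1: INC 3 -> ACC=-3
Event 9 (EXEC): [MAIN] PC=2: INC 4 -> ACC=1
Event 10 (EXEC): [MAIN] PC=3: HALT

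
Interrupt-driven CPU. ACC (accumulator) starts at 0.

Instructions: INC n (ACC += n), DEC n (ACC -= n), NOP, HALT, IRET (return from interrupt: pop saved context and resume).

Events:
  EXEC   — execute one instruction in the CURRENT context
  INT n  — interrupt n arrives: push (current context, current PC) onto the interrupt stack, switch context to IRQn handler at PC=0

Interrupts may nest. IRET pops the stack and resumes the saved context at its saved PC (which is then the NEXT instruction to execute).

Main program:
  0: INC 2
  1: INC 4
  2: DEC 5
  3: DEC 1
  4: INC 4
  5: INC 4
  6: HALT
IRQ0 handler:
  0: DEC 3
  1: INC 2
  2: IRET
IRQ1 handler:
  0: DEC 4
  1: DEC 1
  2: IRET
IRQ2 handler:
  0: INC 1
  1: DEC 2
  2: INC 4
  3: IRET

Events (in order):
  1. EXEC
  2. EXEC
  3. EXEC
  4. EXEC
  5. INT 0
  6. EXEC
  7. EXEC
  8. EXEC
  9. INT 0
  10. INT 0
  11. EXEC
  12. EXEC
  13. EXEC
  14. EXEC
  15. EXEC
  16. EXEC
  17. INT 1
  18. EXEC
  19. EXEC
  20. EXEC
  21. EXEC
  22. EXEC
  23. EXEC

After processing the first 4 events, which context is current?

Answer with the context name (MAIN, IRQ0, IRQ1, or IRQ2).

Answer: MAIN

Derivation:
Event 1 (EXEC): [MAIN] PC=0: INC 2 -> ACC=2
Event 2 (EXEC): [MAIN] PC=1: INC 4 -> ACC=6
Event 3 (EXEC): [MAIN] PC=2: DEC 5 -> ACC=1
Event 4 (EXEC): [MAIN] PC=3: DEC 1 -> ACC=0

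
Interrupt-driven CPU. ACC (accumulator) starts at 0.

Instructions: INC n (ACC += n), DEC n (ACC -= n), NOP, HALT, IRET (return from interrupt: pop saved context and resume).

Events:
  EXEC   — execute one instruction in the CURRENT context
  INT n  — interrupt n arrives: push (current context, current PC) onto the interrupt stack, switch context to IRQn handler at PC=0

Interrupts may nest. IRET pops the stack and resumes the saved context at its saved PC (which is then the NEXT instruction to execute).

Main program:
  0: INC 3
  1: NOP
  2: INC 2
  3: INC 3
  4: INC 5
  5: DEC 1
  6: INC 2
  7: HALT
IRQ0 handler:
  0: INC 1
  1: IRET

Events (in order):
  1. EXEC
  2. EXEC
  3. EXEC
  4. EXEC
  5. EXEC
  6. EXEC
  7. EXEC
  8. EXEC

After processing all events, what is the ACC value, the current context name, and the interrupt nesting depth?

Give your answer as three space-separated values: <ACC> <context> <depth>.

Event 1 (EXEC): [MAIN] PC=0: INC 3 -> ACC=3
Event 2 (EXEC): [MAIN] PC=1: NOP
Event 3 (EXEC): [MAIN] PC=2: INC 2 -> ACC=5
Event 4 (EXEC): [MAIN] PC=3: INC 3 -> ACC=8
Event 5 (EXEC): [MAIN] PC=4: INC 5 -> ACC=13
Event 6 (EXEC): [MAIN] PC=5: DEC 1 -> ACC=12
Event 7 (EXEC): [MAIN] PC=6: INC 2 -> ACC=14
Event 8 (EXEC): [MAIN] PC=7: HALT

Answer: 14 MAIN 0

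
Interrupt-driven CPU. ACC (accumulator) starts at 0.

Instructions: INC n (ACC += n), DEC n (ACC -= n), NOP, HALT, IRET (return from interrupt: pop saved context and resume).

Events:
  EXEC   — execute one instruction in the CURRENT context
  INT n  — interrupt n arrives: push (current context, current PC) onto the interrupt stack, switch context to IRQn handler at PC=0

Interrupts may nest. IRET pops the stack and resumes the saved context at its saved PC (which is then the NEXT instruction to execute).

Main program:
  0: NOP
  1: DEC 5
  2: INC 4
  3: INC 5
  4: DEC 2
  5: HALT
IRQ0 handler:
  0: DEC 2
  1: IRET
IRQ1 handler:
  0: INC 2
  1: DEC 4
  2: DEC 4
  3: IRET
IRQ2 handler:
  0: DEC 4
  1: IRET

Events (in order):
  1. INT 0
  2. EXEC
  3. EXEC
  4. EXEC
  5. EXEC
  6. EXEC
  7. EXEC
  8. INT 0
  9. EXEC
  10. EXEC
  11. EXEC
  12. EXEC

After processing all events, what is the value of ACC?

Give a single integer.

Answer: -2

Derivation:
Event 1 (INT 0): INT 0 arrives: push (MAIN, PC=0), enter IRQ0 at PC=0 (depth now 1)
Event 2 (EXEC): [IRQ0] PC=0: DEC 2 -> ACC=-2
Event 3 (EXEC): [IRQ0] PC=1: IRET -> resume MAIN at PC=0 (depth now 0)
Event 4 (EXEC): [MAIN] PC=0: NOP
Event 5 (EXEC): [MAIN] PC=1: DEC 5 -> ACC=-7
Event 6 (EXEC): [MAIN] PC=2: INC 4 -> ACC=-3
Event 7 (EXEC): [MAIN] PC=3: INC 5 -> ACC=2
Event 8 (INT 0): INT 0 arrives: push (MAIN, PC=4), enter IRQ0 at PC=0 (depth now 1)
Event 9 (EXEC): [IRQ0] PC=0: DEC 2 -> ACC=0
Event 10 (EXEC): [IRQ0] PC=1: IRET -> resume MAIN at PC=4 (depth now 0)
Event 11 (EXEC): [MAIN] PC=4: DEC 2 -> ACC=-2
Event 12 (EXEC): [MAIN] PC=5: HALT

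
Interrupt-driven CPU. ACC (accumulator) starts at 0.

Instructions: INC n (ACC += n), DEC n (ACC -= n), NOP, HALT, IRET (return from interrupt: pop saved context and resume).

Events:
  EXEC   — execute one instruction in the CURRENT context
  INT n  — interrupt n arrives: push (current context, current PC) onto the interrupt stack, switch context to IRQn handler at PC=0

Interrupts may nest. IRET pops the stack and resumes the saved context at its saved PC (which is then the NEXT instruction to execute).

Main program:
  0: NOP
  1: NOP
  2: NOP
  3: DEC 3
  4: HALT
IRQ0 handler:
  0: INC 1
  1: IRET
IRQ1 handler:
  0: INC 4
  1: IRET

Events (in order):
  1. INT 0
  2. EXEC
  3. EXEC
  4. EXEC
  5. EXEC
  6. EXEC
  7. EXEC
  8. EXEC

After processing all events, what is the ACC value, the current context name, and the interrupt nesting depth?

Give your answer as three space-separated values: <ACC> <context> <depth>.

Answer: -2 MAIN 0

Derivation:
Event 1 (INT 0): INT 0 arrives: push (MAIN, PC=0), enter IRQ0 at PC=0 (depth now 1)
Event 2 (EXEC): [IRQ0] PC=0: INC 1 -> ACC=1
Event 3 (EXEC): [IRQ0] PC=1: IRET -> resume MAIN at PC=0 (depth now 0)
Event 4 (EXEC): [MAIN] PC=0: NOP
Event 5 (EXEC): [MAIN] PC=1: NOP
Event 6 (EXEC): [MAIN] PC=2: NOP
Event 7 (EXEC): [MAIN] PC=3: DEC 3 -> ACC=-2
Event 8 (EXEC): [MAIN] PC=4: HALT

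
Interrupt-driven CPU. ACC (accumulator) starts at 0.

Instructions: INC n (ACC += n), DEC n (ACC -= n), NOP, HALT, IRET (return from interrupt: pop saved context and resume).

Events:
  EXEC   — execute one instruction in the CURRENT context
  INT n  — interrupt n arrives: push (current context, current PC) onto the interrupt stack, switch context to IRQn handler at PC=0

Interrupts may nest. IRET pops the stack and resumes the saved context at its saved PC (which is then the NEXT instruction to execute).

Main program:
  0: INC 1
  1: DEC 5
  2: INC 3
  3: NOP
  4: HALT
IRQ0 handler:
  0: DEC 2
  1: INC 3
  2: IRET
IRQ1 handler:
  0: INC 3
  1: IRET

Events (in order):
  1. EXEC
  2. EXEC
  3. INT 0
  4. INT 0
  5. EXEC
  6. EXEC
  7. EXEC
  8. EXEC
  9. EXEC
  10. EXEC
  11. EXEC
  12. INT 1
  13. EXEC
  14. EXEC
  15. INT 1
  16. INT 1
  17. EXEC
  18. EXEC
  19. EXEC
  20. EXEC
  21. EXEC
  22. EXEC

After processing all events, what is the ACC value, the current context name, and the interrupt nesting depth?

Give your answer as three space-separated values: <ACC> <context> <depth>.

Answer: 10 MAIN 0

Derivation:
Event 1 (EXEC): [MAIN] PC=0: INC 1 -> ACC=1
Event 2 (EXEC): [MAIN] PC=1: DEC 5 -> ACC=-4
Event 3 (INT 0): INT 0 arrives: push (MAIN, PC=2), enter IRQ0 at PC=0 (depth now 1)
Event 4 (INT 0): INT 0 arrives: push (IRQ0, PC=0), enter IRQ0 at PC=0 (depth now 2)
Event 5 (EXEC): [IRQ0] PC=0: DEC 2 -> ACC=-6
Event 6 (EXEC): [IRQ0] PC=1: INC 3 -> ACC=-3
Event 7 (EXEC): [IRQ0] PC=2: IRET -> resume IRQ0 at PC=0 (depth now 1)
Event 8 (EXEC): [IRQ0] PC=0: DEC 2 -> ACC=-5
Event 9 (EXEC): [IRQ0] PC=1: INC 3 -> ACC=-2
Event 10 (EXEC): [IRQ0] PC=2: IRET -> resume MAIN at PC=2 (depth now 0)
Event 11 (EXEC): [MAIN] PC=2: INC 3 -> ACC=1
Event 12 (INT 1): INT 1 arrives: push (MAIN, PC=3), enter IRQ1 at PC=0 (depth now 1)
Event 13 (EXEC): [IRQ1] PC=0: INC 3 -> ACC=4
Event 14 (EXEC): [IRQ1] PC=1: IRET -> resume MAIN at PC=3 (depth now 0)
Event 15 (INT 1): INT 1 arrives: push (MAIN, PC=3), enter IRQ1 at PC=0 (depth now 1)
Event 16 (INT 1): INT 1 arrives: push (IRQ1, PC=0), enter IRQ1 at PC=0 (depth now 2)
Event 17 (EXEC): [IRQ1] PC=0: INC 3 -> ACC=7
Event 18 (EXEC): [IRQ1] PC=1: IRET -> resume IRQ1 at PC=0 (depth now 1)
Event 19 (EXEC): [IRQ1] PC=0: INC 3 -> ACC=10
Event 20 (EXEC): [IRQ1] PC=1: IRET -> resume MAIN at PC=3 (depth now 0)
Event 21 (EXEC): [MAIN] PC=3: NOP
Event 22 (EXEC): [MAIN] PC=4: HALT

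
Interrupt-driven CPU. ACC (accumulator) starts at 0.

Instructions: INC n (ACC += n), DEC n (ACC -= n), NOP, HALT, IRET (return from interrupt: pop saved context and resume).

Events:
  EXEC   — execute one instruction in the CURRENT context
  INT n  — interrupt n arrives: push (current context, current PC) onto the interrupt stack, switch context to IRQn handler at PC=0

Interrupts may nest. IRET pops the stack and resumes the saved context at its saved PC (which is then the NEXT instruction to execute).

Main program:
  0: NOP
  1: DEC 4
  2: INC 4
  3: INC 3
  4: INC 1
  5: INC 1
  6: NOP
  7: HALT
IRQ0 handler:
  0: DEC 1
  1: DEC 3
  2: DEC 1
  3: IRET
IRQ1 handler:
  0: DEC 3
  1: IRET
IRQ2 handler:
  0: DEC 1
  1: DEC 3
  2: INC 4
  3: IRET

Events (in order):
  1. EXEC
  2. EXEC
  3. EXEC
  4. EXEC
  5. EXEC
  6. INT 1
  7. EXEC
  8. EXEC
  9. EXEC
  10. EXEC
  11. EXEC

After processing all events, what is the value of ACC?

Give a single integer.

Answer: 2

Derivation:
Event 1 (EXEC): [MAIN] PC=0: NOP
Event 2 (EXEC): [MAIN] PC=1: DEC 4 -> ACC=-4
Event 3 (EXEC): [MAIN] PC=2: INC 4 -> ACC=0
Event 4 (EXEC): [MAIN] PC=3: INC 3 -> ACC=3
Event 5 (EXEC): [MAIN] PC=4: INC 1 -> ACC=4
Event 6 (INT 1): INT 1 arrives: push (MAIN, PC=5), enter IRQ1 at PC=0 (depth now 1)
Event 7 (EXEC): [IRQ1] PC=0: DEC 3 -> ACC=1
Event 8 (EXEC): [IRQ1] PC=1: IRET -> resume MAIN at PC=5 (depth now 0)
Event 9 (EXEC): [MAIN] PC=5: INC 1 -> ACC=2
Event 10 (EXEC): [MAIN] PC=6: NOP
Event 11 (EXEC): [MAIN] PC=7: HALT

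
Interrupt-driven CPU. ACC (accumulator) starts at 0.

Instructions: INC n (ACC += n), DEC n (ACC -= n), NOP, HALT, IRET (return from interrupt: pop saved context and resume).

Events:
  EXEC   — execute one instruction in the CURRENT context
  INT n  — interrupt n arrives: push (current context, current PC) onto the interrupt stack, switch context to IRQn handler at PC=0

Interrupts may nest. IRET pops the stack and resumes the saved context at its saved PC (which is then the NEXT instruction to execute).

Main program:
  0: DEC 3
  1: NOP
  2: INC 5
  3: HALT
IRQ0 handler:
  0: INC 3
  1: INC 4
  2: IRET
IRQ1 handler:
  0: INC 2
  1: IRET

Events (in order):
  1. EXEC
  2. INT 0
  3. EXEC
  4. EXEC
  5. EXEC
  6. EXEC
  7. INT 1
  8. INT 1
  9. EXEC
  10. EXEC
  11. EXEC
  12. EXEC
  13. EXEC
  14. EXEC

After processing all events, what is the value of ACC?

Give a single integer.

Answer: 13

Derivation:
Event 1 (EXEC): [MAIN] PC=0: DEC 3 -> ACC=-3
Event 2 (INT 0): INT 0 arrives: push (MAIN, PC=1), enter IRQ0 at PC=0 (depth now 1)
Event 3 (EXEC): [IRQ0] PC=0: INC 3 -> ACC=0
Event 4 (EXEC): [IRQ0] PC=1: INC 4 -> ACC=4
Event 5 (EXEC): [IRQ0] PC=2: IRET -> resume MAIN at PC=1 (depth now 0)
Event 6 (EXEC): [MAIN] PC=1: NOP
Event 7 (INT 1): INT 1 arrives: push (MAIN, PC=2), enter IRQ1 at PC=0 (depth now 1)
Event 8 (INT 1): INT 1 arrives: push (IRQ1, PC=0), enter IRQ1 at PC=0 (depth now 2)
Event 9 (EXEC): [IRQ1] PC=0: INC 2 -> ACC=6
Event 10 (EXEC): [IRQ1] PC=1: IRET -> resume IRQ1 at PC=0 (depth now 1)
Event 11 (EXEC): [IRQ1] PC=0: INC 2 -> ACC=8
Event 12 (EXEC): [IRQ1] PC=1: IRET -> resume MAIN at PC=2 (depth now 0)
Event 13 (EXEC): [MAIN] PC=2: INC 5 -> ACC=13
Event 14 (EXEC): [MAIN] PC=3: HALT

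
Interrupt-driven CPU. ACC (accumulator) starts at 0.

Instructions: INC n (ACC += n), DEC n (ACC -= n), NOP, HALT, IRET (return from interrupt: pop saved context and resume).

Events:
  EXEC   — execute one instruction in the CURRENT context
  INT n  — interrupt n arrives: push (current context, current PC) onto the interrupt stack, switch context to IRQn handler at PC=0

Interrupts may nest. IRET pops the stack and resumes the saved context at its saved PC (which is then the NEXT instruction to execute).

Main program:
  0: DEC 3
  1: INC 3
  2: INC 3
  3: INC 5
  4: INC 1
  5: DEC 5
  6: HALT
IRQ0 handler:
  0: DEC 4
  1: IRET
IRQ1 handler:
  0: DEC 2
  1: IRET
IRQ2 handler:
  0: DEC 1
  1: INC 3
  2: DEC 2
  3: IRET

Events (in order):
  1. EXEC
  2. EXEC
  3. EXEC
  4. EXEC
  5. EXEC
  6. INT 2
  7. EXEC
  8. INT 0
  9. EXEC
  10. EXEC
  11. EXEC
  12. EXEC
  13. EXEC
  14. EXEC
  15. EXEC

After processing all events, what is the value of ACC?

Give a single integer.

Event 1 (EXEC): [MAIN] PC=0: DEC 3 -> ACC=-3
Event 2 (EXEC): [MAIN] PC=1: INC 3 -> ACC=0
Event 3 (EXEC): [MAIN] PC=2: INC 3 -> ACC=3
Event 4 (EXEC): [MAIN] PC=3: INC 5 -> ACC=8
Event 5 (EXEC): [MAIN] PC=4: INC 1 -> ACC=9
Event 6 (INT 2): INT 2 arrives: push (MAIN, PC=5), enter IRQ2 at PC=0 (depth now 1)
Event 7 (EXEC): [IRQ2] PC=0: DEC 1 -> ACC=8
Event 8 (INT 0): INT 0 arrives: push (IRQ2, PC=1), enter IRQ0 at PC=0 (depth now 2)
Event 9 (EXEC): [IRQ0] PC=0: DEC 4 -> ACC=4
Event 10 (EXEC): [IRQ0] PC=1: IRET -> resume IRQ2 at PC=1 (depth now 1)
Event 11 (EXEC): [IRQ2] PC=1: INC 3 -> ACC=7
Event 12 (EXEC): [IRQ2] PC=2: DEC 2 -> ACC=5
Event 13 (EXEC): [IRQ2] PC=3: IRET -> resume MAIN at PC=5 (depth now 0)
Event 14 (EXEC): [MAIN] PC=5: DEC 5 -> ACC=0
Event 15 (EXEC): [MAIN] PC=6: HALT

Answer: 0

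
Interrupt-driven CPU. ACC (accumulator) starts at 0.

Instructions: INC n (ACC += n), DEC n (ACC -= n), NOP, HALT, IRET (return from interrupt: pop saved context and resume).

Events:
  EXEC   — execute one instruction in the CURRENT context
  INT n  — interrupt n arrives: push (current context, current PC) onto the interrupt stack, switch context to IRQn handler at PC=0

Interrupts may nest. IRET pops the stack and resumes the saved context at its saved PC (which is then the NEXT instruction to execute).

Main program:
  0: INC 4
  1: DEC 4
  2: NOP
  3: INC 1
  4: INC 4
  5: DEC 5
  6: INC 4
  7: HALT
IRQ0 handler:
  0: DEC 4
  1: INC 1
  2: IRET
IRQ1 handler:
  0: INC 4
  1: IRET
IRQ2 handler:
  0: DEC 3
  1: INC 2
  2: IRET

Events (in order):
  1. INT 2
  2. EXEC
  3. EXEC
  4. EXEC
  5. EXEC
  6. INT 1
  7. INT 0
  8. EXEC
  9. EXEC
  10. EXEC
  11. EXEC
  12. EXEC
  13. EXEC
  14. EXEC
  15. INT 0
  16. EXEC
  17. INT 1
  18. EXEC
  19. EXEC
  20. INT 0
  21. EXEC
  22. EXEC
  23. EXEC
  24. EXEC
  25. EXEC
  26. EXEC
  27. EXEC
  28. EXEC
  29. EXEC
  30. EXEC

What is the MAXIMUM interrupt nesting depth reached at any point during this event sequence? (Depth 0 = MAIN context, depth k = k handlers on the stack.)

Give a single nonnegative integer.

Answer: 2

Derivation:
Event 1 (INT 2): INT 2 arrives: push (MAIN, PC=0), enter IRQ2 at PC=0 (depth now 1) [depth=1]
Event 2 (EXEC): [IRQ2] PC=0: DEC 3 -> ACC=-3 [depth=1]
Event 3 (EXEC): [IRQ2] PC=1: INC 2 -> ACC=-1 [depth=1]
Event 4 (EXEC): [IRQ2] PC=2: IRET -> resume MAIN at PC=0 (depth now 0) [depth=0]
Event 5 (EXEC): [MAIN] PC=0: INC 4 -> ACC=3 [depth=0]
Event 6 (INT 1): INT 1 arrives: push (MAIN, PC=1), enter IRQ1 at PC=0 (depth now 1) [depth=1]
Event 7 (INT 0): INT 0 arrives: push (IRQ1, PC=0), enter IRQ0 at PC=0 (depth now 2) [depth=2]
Event 8 (EXEC): [IRQ0] PC=0: DEC 4 -> ACC=-1 [depth=2]
Event 9 (EXEC): [IRQ0] PC=1: INC 1 -> ACC=0 [depth=2]
Event 10 (EXEC): [IRQ0] PC=2: IRET -> resume IRQ1 at PC=0 (depth now 1) [depth=1]
Event 11 (EXEC): [IRQ1] PC=0: INC 4 -> ACC=4 [depth=1]
Event 12 (EXEC): [IRQ1] PC=1: IRET -> resume MAIN at PC=1 (depth now 0) [depth=0]
Event 13 (EXEC): [MAIN] PC=1: DEC 4 -> ACC=0 [depth=0]
Event 14 (EXEC): [MAIN] PC=2: NOP [depth=0]
Event 15 (INT 0): INT 0 arrives: push (MAIN, PC=3), enter IRQ0 at PC=0 (depth now 1) [depth=1]
Event 16 (EXEC): [IRQ0] PC=0: DEC 4 -> ACC=-4 [depth=1]
Event 17 (INT 1): INT 1 arrives: push (IRQ0, PC=1), enter IRQ1 at PC=0 (depth now 2) [depth=2]
Event 18 (EXEC): [IRQ1] PC=0: INC 4 -> ACC=0 [depth=2]
Event 19 (EXEC): [IRQ1] PC=1: IRET -> resume IRQ0 at PC=1 (depth now 1) [depth=1]
Event 20 (INT 0): INT 0 arrives: push (IRQ0, PC=1), enter IRQ0 at PC=0 (depth now 2) [depth=2]
Event 21 (EXEC): [IRQ0] PC=0: DEC 4 -> ACC=-4 [depth=2]
Event 22 (EXEC): [IRQ0] PC=1: INC 1 -> ACC=-3 [depth=2]
Event 23 (EXEC): [IRQ0] PC=2: IRET -> resume IRQ0 at PC=1 (depth now 1) [depth=1]
Event 24 (EXEC): [IRQ0] PC=1: INC 1 -> ACC=-2 [depth=1]
Event 25 (EXEC): [IRQ0] PC=2: IRET -> resume MAIN at PC=3 (depth now 0) [depth=0]
Event 26 (EXEC): [MAIN] PC=3: INC 1 -> ACC=-1 [depth=0]
Event 27 (EXEC): [MAIN] PC=4: INC 4 -> ACC=3 [depth=0]
Event 28 (EXEC): [MAIN] PC=5: DEC 5 -> ACC=-2 [depth=0]
Event 29 (EXEC): [MAIN] PC=6: INC 4 -> ACC=2 [depth=0]
Event 30 (EXEC): [MAIN] PC=7: HALT [depth=0]
Max depth observed: 2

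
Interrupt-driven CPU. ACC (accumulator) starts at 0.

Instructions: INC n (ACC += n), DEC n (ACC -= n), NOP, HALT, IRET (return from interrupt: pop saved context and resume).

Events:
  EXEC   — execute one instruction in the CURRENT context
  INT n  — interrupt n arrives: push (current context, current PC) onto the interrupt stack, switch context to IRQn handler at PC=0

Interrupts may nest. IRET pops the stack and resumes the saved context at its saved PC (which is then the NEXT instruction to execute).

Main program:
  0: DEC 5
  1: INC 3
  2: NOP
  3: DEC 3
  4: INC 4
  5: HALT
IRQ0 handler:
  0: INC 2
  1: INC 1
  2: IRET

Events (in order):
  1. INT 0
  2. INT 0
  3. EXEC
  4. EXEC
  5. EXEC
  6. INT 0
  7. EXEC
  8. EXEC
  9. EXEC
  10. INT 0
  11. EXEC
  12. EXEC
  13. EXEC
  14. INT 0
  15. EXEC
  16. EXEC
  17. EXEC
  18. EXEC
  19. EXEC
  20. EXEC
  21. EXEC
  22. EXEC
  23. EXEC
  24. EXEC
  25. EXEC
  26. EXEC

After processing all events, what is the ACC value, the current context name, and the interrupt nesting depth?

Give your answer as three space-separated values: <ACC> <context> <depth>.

Answer: 14 MAIN 0

Derivation:
Event 1 (INT 0): INT 0 arrives: push (MAIN, PC=0), enter IRQ0 at PC=0 (depth now 1)
Event 2 (INT 0): INT 0 arrives: push (IRQ0, PC=0), enter IRQ0 at PC=0 (depth now 2)
Event 3 (EXEC): [IRQ0] PC=0: INC 2 -> ACC=2
Event 4 (EXEC): [IRQ0] PC=1: INC 1 -> ACC=3
Event 5 (EXEC): [IRQ0] PC=2: IRET -> resume IRQ0 at PC=0 (depth now 1)
Event 6 (INT 0): INT 0 arrives: push (IRQ0, PC=0), enter IRQ0 at PC=0 (depth now 2)
Event 7 (EXEC): [IRQ0] PC=0: INC 2 -> ACC=5
Event 8 (EXEC): [IRQ0] PC=1: INC 1 -> ACC=6
Event 9 (EXEC): [IRQ0] PC=2: IRET -> resume IRQ0 at PC=0 (depth now 1)
Event 10 (INT 0): INT 0 arrives: push (IRQ0, PC=0), enter IRQ0 at PC=0 (depth now 2)
Event 11 (EXEC): [IRQ0] PC=0: INC 2 -> ACC=8
Event 12 (EXEC): [IRQ0] PC=1: INC 1 -> ACC=9
Event 13 (EXEC): [IRQ0] PC=2: IRET -> resume IRQ0 at PC=0 (depth now 1)
Event 14 (INT 0): INT 0 arrives: push (IRQ0, PC=0), enter IRQ0 at PC=0 (depth now 2)
Event 15 (EXEC): [IRQ0] PC=0: INC 2 -> ACC=11
Event 16 (EXEC): [IRQ0] PC=1: INC 1 -> ACC=12
Event 17 (EXEC): [IRQ0] PC=2: IRET -> resume IRQ0 at PC=0 (depth now 1)
Event 18 (EXEC): [IRQ0] PC=0: INC 2 -> ACC=14
Event 19 (EXEC): [IRQ0] PC=1: INC 1 -> ACC=15
Event 20 (EXEC): [IRQ0] PC=2: IRET -> resume MAIN at PC=0 (depth now 0)
Event 21 (EXEC): [MAIN] PC=0: DEC 5 -> ACC=10
Event 22 (EXEC): [MAIN] PC=1: INC 3 -> ACC=13
Event 23 (EXEC): [MAIN] PC=2: NOP
Event 24 (EXEC): [MAIN] PC=3: DEC 3 -> ACC=10
Event 25 (EXEC): [MAIN] PC=4: INC 4 -> ACC=14
Event 26 (EXEC): [MAIN] PC=5: HALT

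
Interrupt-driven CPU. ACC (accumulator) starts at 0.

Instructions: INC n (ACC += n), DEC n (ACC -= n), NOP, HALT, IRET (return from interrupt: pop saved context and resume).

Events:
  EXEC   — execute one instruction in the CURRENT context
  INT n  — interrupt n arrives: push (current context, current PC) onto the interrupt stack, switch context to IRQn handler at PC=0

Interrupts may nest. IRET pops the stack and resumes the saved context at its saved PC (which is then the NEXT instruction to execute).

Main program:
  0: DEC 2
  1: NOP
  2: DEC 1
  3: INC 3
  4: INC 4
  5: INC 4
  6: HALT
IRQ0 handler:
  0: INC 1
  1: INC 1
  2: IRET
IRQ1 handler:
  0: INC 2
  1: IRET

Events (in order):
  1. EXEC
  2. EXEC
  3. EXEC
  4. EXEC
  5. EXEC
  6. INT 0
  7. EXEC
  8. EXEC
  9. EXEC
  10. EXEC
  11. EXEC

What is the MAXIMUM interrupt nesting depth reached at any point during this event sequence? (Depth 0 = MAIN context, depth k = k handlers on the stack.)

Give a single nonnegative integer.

Answer: 1

Derivation:
Event 1 (EXEC): [MAIN] PC=0: DEC 2 -> ACC=-2 [depth=0]
Event 2 (EXEC): [MAIN] PC=1: NOP [depth=0]
Event 3 (EXEC): [MAIN] PC=2: DEC 1 -> ACC=-3 [depth=0]
Event 4 (EXEC): [MAIN] PC=3: INC 3 -> ACC=0 [depth=0]
Event 5 (EXEC): [MAIN] PC=4: INC 4 -> ACC=4 [depth=0]
Event 6 (INT 0): INT 0 arrives: push (MAIN, PC=5), enter IRQ0 at PC=0 (depth now 1) [depth=1]
Event 7 (EXEC): [IRQ0] PC=0: INC 1 -> ACC=5 [depth=1]
Event 8 (EXEC): [IRQ0] PC=1: INC 1 -> ACC=6 [depth=1]
Event 9 (EXEC): [IRQ0] PC=2: IRET -> resume MAIN at PC=5 (depth now 0) [depth=0]
Event 10 (EXEC): [MAIN] PC=5: INC 4 -> ACC=10 [depth=0]
Event 11 (EXEC): [MAIN] PC=6: HALT [depth=0]
Max depth observed: 1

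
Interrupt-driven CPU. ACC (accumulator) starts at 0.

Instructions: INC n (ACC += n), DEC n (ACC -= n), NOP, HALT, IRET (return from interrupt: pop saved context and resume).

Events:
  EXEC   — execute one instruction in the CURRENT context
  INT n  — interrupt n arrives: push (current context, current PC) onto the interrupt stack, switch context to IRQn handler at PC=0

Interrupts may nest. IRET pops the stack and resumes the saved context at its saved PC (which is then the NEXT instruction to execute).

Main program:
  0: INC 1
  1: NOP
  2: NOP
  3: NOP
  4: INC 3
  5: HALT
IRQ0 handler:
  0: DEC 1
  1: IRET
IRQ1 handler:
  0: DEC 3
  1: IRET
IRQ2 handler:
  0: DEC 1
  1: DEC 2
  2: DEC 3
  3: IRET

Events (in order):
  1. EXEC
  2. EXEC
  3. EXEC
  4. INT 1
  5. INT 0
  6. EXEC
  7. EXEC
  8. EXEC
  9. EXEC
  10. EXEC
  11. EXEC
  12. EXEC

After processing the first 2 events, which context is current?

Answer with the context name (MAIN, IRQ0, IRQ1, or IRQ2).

Answer: MAIN

Derivation:
Event 1 (EXEC): [MAIN] PC=0: INC 1 -> ACC=1
Event 2 (EXEC): [MAIN] PC=1: NOP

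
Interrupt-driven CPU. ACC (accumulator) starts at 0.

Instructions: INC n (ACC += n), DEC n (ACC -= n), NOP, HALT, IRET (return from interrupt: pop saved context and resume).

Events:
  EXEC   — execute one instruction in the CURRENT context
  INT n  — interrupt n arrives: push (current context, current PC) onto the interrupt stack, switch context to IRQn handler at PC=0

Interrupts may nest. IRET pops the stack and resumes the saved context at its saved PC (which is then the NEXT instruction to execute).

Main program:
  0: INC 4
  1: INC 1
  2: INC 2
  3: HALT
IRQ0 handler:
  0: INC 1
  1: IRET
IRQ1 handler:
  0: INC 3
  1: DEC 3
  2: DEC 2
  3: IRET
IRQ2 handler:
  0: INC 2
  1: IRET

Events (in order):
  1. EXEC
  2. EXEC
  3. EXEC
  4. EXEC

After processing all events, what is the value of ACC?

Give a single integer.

Event 1 (EXEC): [MAIN] PC=0: INC 4 -> ACC=4
Event 2 (EXEC): [MAIN] PC=1: INC 1 -> ACC=5
Event 3 (EXEC): [MAIN] PC=2: INC 2 -> ACC=7
Event 4 (EXEC): [MAIN] PC=3: HALT

Answer: 7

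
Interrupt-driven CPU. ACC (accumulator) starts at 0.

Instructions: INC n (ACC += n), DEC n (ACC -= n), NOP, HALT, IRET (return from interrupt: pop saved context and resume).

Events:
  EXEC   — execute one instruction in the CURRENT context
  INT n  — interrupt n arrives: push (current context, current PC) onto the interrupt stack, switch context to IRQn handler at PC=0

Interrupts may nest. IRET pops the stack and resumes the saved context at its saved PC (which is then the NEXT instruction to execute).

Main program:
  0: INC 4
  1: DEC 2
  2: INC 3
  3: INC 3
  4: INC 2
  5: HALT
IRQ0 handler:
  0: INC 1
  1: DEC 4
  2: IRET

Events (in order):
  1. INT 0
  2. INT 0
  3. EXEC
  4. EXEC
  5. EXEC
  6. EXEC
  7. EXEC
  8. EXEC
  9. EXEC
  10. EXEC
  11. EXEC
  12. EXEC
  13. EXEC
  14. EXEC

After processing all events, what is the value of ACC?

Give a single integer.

Event 1 (INT 0): INT 0 arrives: push (MAIN, PC=0), enter IRQ0 at PC=0 (depth now 1)
Event 2 (INT 0): INT 0 arrives: push (IRQ0, PC=0), enter IRQ0 at PC=0 (depth now 2)
Event 3 (EXEC): [IRQ0] PC=0: INC 1 -> ACC=1
Event 4 (EXEC): [IRQ0] PC=1: DEC 4 -> ACC=-3
Event 5 (EXEC): [IRQ0] PC=2: IRET -> resume IRQ0 at PC=0 (depth now 1)
Event 6 (EXEC): [IRQ0] PC=0: INC 1 -> ACC=-2
Event 7 (EXEC): [IRQ0] PC=1: DEC 4 -> ACC=-6
Event 8 (EXEC): [IRQ0] PC=2: IRET -> resume MAIN at PC=0 (depth now 0)
Event 9 (EXEC): [MAIN] PC=0: INC 4 -> ACC=-2
Event 10 (EXEC): [MAIN] PC=1: DEC 2 -> ACC=-4
Event 11 (EXEC): [MAIN] PC=2: INC 3 -> ACC=-1
Event 12 (EXEC): [MAIN] PC=3: INC 3 -> ACC=2
Event 13 (EXEC): [MAIN] PC=4: INC 2 -> ACC=4
Event 14 (EXEC): [MAIN] PC=5: HALT

Answer: 4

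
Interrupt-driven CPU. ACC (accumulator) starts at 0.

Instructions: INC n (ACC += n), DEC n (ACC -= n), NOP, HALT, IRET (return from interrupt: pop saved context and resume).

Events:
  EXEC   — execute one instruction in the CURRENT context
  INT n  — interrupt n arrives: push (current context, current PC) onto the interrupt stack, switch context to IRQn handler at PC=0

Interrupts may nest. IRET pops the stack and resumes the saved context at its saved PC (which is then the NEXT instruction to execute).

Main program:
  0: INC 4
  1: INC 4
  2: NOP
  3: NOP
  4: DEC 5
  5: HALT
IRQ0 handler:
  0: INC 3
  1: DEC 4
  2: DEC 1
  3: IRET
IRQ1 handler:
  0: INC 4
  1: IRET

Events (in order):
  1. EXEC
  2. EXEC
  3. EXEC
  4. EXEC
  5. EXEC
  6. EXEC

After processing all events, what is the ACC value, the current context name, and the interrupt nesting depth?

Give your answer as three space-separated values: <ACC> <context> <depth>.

Answer: 3 MAIN 0

Derivation:
Event 1 (EXEC): [MAIN] PC=0: INC 4 -> ACC=4
Event 2 (EXEC): [MAIN] PC=1: INC 4 -> ACC=8
Event 3 (EXEC): [MAIN] PC=2: NOP
Event 4 (EXEC): [MAIN] PC=3: NOP
Event 5 (EXEC): [MAIN] PC=4: DEC 5 -> ACC=3
Event 6 (EXEC): [MAIN] PC=5: HALT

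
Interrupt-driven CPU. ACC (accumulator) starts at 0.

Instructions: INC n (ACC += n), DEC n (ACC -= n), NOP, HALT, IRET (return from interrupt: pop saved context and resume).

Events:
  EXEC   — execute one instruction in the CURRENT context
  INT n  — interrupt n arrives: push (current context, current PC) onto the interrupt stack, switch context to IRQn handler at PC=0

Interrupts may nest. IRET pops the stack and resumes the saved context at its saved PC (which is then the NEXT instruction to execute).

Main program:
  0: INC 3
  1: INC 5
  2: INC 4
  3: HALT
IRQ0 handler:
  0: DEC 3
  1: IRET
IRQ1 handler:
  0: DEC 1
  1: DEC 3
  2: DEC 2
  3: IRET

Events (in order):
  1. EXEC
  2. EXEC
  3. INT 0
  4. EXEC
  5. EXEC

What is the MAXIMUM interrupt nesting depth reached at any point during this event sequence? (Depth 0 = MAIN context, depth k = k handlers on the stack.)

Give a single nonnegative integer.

Event 1 (EXEC): [MAIN] PC=0: INC 3 -> ACC=3 [depth=0]
Event 2 (EXEC): [MAIN] PC=1: INC 5 -> ACC=8 [depth=0]
Event 3 (INT 0): INT 0 arrives: push (MAIN, PC=2), enter IRQ0 at PC=0 (depth now 1) [depth=1]
Event 4 (EXEC): [IRQ0] PC=0: DEC 3 -> ACC=5 [depth=1]
Event 5 (EXEC): [IRQ0] PC=1: IRET -> resume MAIN at PC=2 (depth now 0) [depth=0]
Max depth observed: 1

Answer: 1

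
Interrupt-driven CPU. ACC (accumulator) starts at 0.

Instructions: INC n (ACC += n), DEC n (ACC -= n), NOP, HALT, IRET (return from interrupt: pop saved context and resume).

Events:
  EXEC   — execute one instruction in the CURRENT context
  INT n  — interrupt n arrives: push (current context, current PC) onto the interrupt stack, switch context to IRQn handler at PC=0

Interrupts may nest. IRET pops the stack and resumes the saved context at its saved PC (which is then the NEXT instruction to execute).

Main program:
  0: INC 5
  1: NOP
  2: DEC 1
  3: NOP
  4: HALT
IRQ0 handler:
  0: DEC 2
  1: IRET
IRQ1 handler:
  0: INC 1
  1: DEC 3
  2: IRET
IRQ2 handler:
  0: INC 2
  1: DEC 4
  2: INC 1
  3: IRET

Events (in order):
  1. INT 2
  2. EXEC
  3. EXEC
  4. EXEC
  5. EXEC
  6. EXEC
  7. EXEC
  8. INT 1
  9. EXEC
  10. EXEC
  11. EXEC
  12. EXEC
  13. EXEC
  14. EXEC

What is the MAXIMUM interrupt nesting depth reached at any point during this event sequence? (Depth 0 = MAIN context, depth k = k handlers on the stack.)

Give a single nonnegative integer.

Answer: 1

Derivation:
Event 1 (INT 2): INT 2 arrives: push (MAIN, PC=0), enter IRQ2 at PC=0 (depth now 1) [depth=1]
Event 2 (EXEC): [IRQ2] PC=0: INC 2 -> ACC=2 [depth=1]
Event 3 (EXEC): [IRQ2] PC=1: DEC 4 -> ACC=-2 [depth=1]
Event 4 (EXEC): [IRQ2] PC=2: INC 1 -> ACC=-1 [depth=1]
Event 5 (EXEC): [IRQ2] PC=3: IRET -> resume MAIN at PC=0 (depth now 0) [depth=0]
Event 6 (EXEC): [MAIN] PC=0: INC 5 -> ACC=4 [depth=0]
Event 7 (EXEC): [MAIN] PC=1: NOP [depth=0]
Event 8 (INT 1): INT 1 arrives: push (MAIN, PC=2), enter IRQ1 at PC=0 (depth now 1) [depth=1]
Event 9 (EXEC): [IRQ1] PC=0: INC 1 -> ACC=5 [depth=1]
Event 10 (EXEC): [IRQ1] PC=1: DEC 3 -> ACC=2 [depth=1]
Event 11 (EXEC): [IRQ1] PC=2: IRET -> resume MAIN at PC=2 (depth now 0) [depth=0]
Event 12 (EXEC): [MAIN] PC=2: DEC 1 -> ACC=1 [depth=0]
Event 13 (EXEC): [MAIN] PC=3: NOP [depth=0]
Event 14 (EXEC): [MAIN] PC=4: HALT [depth=0]
Max depth observed: 1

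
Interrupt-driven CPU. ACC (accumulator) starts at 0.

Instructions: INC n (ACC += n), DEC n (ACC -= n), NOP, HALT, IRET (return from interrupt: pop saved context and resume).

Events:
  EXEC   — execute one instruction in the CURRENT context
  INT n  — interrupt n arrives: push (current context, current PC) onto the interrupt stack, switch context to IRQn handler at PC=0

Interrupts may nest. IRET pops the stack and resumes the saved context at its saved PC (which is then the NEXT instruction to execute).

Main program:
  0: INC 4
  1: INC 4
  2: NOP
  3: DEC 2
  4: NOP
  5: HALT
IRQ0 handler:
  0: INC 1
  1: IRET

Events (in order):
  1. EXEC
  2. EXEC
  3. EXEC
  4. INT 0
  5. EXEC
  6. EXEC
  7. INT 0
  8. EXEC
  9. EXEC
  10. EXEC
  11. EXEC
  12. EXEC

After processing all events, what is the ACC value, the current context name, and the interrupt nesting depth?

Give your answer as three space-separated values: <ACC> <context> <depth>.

Event 1 (EXEC): [MAIN] PC=0: INC 4 -> ACC=4
Event 2 (EXEC): [MAIN] PC=1: INC 4 -> ACC=8
Event 3 (EXEC): [MAIN] PC=2: NOP
Event 4 (INT 0): INT 0 arrives: push (MAIN, PC=3), enter IRQ0 at PC=0 (depth now 1)
Event 5 (EXEC): [IRQ0] PC=0: INC 1 -> ACC=9
Event 6 (EXEC): [IRQ0] PC=1: IRET -> resume MAIN at PC=3 (depth now 0)
Event 7 (INT 0): INT 0 arrives: push (MAIN, PC=3), enter IRQ0 at PC=0 (depth now 1)
Event 8 (EXEC): [IRQ0] PC=0: INC 1 -> ACC=10
Event 9 (EXEC): [IRQ0] PC=1: IRET -> resume MAIN at PC=3 (depth now 0)
Event 10 (EXEC): [MAIN] PC=3: DEC 2 -> ACC=8
Event 11 (EXEC): [MAIN] PC=4: NOP
Event 12 (EXEC): [MAIN] PC=5: HALT

Answer: 8 MAIN 0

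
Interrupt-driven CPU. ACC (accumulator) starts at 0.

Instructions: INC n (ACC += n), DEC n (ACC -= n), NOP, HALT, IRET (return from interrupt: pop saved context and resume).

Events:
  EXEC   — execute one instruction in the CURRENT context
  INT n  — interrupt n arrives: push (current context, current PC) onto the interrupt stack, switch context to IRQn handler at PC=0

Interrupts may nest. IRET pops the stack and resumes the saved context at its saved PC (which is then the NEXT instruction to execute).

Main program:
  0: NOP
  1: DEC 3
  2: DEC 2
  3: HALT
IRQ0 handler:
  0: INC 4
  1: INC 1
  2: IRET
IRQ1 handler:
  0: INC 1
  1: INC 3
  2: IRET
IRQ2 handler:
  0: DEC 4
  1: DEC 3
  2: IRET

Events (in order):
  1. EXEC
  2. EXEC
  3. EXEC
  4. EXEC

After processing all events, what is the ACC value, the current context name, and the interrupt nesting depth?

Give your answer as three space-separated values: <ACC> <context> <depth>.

Event 1 (EXEC): [MAIN] PC=0: NOP
Event 2 (EXEC): [MAIN] PC=1: DEC 3 -> ACC=-3
Event 3 (EXEC): [MAIN] PC=2: DEC 2 -> ACC=-5
Event 4 (EXEC): [MAIN] PC=3: HALT

Answer: -5 MAIN 0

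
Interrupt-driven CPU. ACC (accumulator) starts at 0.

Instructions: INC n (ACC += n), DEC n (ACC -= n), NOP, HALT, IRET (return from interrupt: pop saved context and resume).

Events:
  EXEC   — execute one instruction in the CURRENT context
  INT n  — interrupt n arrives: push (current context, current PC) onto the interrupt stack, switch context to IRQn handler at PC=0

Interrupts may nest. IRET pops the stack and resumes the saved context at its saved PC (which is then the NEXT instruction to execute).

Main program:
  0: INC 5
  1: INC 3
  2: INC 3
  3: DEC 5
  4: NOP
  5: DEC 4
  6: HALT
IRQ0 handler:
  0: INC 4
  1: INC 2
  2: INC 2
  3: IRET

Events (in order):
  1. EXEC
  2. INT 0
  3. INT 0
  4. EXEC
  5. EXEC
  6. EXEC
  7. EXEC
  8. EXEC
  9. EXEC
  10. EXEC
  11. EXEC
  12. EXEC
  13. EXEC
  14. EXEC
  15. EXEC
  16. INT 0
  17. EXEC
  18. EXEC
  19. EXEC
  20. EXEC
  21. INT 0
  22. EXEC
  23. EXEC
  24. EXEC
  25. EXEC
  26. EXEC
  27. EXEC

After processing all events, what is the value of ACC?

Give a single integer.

Answer: 34

Derivation:
Event 1 (EXEC): [MAIN] PC=0: INC 5 -> ACC=5
Event 2 (INT 0): INT 0 arrives: push (MAIN, PC=1), enter IRQ0 at PC=0 (depth now 1)
Event 3 (INT 0): INT 0 arrives: push (IRQ0, PC=0), enter IRQ0 at PC=0 (depth now 2)
Event 4 (EXEC): [IRQ0] PC=0: INC 4 -> ACC=9
Event 5 (EXEC): [IRQ0] PC=1: INC 2 -> ACC=11
Event 6 (EXEC): [IRQ0] PC=2: INC 2 -> ACC=13
Event 7 (EXEC): [IRQ0] PC=3: IRET -> resume IRQ0 at PC=0 (depth now 1)
Event 8 (EXEC): [IRQ0] PC=0: INC 4 -> ACC=17
Event 9 (EXEC): [IRQ0] PC=1: INC 2 -> ACC=19
Event 10 (EXEC): [IRQ0] PC=2: INC 2 -> ACC=21
Event 11 (EXEC): [IRQ0] PC=3: IRET -> resume MAIN at PC=1 (depth now 0)
Event 12 (EXEC): [MAIN] PC=1: INC 3 -> ACC=24
Event 13 (EXEC): [MAIN] PC=2: INC 3 -> ACC=27
Event 14 (EXEC): [MAIN] PC=3: DEC 5 -> ACC=22
Event 15 (EXEC): [MAIN] PC=4: NOP
Event 16 (INT 0): INT 0 arrives: push (MAIN, PC=5), enter IRQ0 at PC=0 (depth now 1)
Event 17 (EXEC): [IRQ0] PC=0: INC 4 -> ACC=26
Event 18 (EXEC): [IRQ0] PC=1: INC 2 -> ACC=28
Event 19 (EXEC): [IRQ0] PC=2: INC 2 -> ACC=30
Event 20 (EXEC): [IRQ0] PC=3: IRET -> resume MAIN at PC=5 (depth now 0)
Event 21 (INT 0): INT 0 arrives: push (MAIN, PC=5), enter IRQ0 at PC=0 (depth now 1)
Event 22 (EXEC): [IRQ0] PC=0: INC 4 -> ACC=34
Event 23 (EXEC): [IRQ0] PC=1: INC 2 -> ACC=36
Event 24 (EXEC): [IRQ0] PC=2: INC 2 -> ACC=38
Event 25 (EXEC): [IRQ0] PC=3: IRET -> resume MAIN at PC=5 (depth now 0)
Event 26 (EXEC): [MAIN] PC=5: DEC 4 -> ACC=34
Event 27 (EXEC): [MAIN] PC=6: HALT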